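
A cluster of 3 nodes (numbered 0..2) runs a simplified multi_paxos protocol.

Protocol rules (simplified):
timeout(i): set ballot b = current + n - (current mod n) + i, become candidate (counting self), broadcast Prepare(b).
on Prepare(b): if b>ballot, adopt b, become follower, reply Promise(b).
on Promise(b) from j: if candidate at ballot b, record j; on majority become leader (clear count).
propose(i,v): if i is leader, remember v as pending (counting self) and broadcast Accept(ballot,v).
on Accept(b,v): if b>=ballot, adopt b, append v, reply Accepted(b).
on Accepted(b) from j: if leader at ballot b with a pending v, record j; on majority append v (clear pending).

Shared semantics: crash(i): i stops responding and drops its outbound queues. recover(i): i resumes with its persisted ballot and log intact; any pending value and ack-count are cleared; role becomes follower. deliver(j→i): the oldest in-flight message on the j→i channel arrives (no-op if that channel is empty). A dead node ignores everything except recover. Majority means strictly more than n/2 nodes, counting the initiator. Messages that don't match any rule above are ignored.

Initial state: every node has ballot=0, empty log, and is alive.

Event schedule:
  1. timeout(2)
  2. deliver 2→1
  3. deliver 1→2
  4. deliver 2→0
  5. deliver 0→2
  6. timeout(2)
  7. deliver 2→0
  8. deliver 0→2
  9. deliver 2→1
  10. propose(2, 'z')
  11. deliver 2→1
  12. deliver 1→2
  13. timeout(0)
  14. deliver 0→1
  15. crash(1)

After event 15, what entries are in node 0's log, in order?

empty

step 1 timeout(2): 2={cand,b=5,log=-}
step 2 deliver 2→1: 1={foll,b=5,log=-}
step 3 deliver 1→2: 2={lead,b=5,log=-}
step 4 deliver 2→0: 0={foll,b=5,log=-}
step 5 deliver 0→2: —
step 6 timeout(2): 2={cand,b=8,log=-}
step 7 deliver 2→0: 0={foll,b=8,log=-}
step 8 deliver 0→2: 2={lead,b=8,log=-}
step 9 deliver 2→1: 1={foll,b=8,log=-}
step 10 propose(2,'z'): —
step 11 deliver 2→1: 1={foll,b=8,log=z}
step 12 deliver 1→2: —
step 13 timeout(0): 0={cand,b=9,log=-}
step 14 deliver 0→1: 1={foll,b=9,log=z}
step 15 crash(1): 1={✗foll,b=9,log=z}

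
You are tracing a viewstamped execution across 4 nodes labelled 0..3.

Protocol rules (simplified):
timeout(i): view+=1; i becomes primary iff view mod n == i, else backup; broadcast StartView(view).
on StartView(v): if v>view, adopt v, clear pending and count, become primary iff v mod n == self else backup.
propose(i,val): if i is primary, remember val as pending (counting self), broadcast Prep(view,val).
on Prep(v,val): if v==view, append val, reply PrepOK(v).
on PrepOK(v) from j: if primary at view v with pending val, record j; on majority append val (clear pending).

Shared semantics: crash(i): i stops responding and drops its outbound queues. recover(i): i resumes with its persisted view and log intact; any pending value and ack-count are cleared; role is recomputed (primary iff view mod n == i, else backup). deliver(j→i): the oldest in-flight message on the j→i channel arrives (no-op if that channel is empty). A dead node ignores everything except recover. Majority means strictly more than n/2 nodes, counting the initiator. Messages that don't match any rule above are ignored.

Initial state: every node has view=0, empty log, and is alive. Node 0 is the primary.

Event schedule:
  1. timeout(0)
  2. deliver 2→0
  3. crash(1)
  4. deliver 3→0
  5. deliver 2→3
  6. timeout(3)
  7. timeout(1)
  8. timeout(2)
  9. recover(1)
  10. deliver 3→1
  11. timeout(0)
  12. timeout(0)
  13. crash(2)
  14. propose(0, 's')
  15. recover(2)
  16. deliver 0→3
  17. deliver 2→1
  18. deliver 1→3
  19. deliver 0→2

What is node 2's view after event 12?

1

step 1 timeout(0): 0={back,v=1,log=-}
step 2 deliver 2→0: —
step 3 crash(1): 1={✗back,v=0,log=-}
step 4 deliver 3→0: —
step 5 deliver 2→3: —
step 6 timeout(3): 3={back,v=1,log=-}
step 7 timeout(1): —
step 8 timeout(2): 2={back,v=1,log=-}
step 9 recover(1): 1={back,v=0,log=-}
step 10 deliver 3→1: 1={prim,v=1,log=-}
step 11 timeout(0): 0={back,v=2,log=-}
step 12 timeout(0): 0={back,v=3,log=-}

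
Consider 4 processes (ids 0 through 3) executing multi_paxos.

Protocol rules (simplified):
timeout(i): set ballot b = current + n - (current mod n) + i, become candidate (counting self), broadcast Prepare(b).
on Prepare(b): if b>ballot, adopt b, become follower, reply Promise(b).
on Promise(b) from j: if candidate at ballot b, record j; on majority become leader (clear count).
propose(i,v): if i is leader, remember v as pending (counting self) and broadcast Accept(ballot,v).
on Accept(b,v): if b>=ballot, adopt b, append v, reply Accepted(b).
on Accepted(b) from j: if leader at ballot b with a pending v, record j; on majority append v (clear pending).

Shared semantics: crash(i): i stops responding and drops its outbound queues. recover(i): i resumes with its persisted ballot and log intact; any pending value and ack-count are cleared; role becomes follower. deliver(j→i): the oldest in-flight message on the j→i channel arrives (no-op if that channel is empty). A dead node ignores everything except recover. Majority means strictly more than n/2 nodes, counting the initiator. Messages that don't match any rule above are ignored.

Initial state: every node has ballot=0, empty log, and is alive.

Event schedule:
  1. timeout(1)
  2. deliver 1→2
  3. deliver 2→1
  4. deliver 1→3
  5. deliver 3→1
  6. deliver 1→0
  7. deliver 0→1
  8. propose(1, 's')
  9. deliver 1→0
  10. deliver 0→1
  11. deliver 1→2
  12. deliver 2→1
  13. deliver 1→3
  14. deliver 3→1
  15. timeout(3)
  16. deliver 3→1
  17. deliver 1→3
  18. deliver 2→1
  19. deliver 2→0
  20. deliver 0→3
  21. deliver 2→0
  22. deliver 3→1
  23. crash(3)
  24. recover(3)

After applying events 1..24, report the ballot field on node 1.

11

1. timeout(1):  <1:cand b5 ->
2. deliver 1→2:  <2:foll b5 ->
3. deliver 2→1:  nop
4. deliver 1→3:  <3:foll b5 ->
5. deliver 3→1:  <1:lead b5 ->
6. deliver 1→0:  <0:foll b5 ->
7. deliver 0→1:  nop
8. propose(1,'s'):  nop
9. deliver 1→0:  <0:foll b5 s>
10. deliver 0→1:  nop
11. deliver 1→2:  <2:foll b5 s>
12. deliver 2→1:  <1:lead b5 s>
13. deliver 1→3:  <3:foll b5 s>
14. deliver 3→1:  nop
15. timeout(3):  <3:cand b11 s>
16. deliver 3→1:  <1:foll b11 s>
17. deliver 1→3:  nop
18. deliver 2→1:  nop
19. deliver 2→0:  nop
20. deliver 0→3:  nop
21. deliver 2→0:  nop
22. deliver 3→1:  nop
23. crash(3):  <3:✗cand b11 s>
24. recover(3):  <3:foll b11 s>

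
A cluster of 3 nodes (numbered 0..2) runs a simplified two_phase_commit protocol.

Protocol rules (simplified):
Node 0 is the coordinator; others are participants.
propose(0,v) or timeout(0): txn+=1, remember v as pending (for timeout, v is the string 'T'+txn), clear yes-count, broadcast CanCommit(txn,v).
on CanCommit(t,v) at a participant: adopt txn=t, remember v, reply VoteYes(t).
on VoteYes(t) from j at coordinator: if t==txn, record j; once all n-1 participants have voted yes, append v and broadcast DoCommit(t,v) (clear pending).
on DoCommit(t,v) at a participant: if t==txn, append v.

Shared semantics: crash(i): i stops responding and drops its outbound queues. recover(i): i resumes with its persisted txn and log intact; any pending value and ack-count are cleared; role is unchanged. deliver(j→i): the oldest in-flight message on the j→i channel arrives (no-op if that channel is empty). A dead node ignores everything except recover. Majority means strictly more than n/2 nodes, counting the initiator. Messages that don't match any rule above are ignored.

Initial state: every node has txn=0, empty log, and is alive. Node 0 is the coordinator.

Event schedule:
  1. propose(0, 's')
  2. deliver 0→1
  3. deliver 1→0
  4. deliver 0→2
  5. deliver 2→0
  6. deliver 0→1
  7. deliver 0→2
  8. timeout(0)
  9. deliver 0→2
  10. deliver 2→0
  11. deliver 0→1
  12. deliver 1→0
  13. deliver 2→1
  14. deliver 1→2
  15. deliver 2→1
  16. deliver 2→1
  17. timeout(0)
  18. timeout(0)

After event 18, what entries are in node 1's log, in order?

1. propose(0,'s'):  <0:coor t1 ->
2. deliver 0→1:  <1:part t1 ->
3. deliver 1→0:  nop
4. deliver 0→2:  <2:part t1 ->
5. deliver 2→0:  <0:coor t1 s>
6. deliver 0→1:  <1:part t1 s>
7. deliver 0→2:  <2:part t1 s>
8. timeout(0):  <0:coor t2 s>
9. deliver 0→2:  <2:part t2 s>
10. deliver 2→0:  nop
11. deliver 0→1:  <1:part t2 s>
12. deliver 1→0:  <0:coor t2 s,T2>
13. deliver 2→1:  nop
14. deliver 1→2:  nop
15. deliver 2→1:  nop
16. deliver 2→1:  nop
17. timeout(0):  <0:coor t3 s,T2>
18. timeout(0):  <0:coor t4 s,T2>

s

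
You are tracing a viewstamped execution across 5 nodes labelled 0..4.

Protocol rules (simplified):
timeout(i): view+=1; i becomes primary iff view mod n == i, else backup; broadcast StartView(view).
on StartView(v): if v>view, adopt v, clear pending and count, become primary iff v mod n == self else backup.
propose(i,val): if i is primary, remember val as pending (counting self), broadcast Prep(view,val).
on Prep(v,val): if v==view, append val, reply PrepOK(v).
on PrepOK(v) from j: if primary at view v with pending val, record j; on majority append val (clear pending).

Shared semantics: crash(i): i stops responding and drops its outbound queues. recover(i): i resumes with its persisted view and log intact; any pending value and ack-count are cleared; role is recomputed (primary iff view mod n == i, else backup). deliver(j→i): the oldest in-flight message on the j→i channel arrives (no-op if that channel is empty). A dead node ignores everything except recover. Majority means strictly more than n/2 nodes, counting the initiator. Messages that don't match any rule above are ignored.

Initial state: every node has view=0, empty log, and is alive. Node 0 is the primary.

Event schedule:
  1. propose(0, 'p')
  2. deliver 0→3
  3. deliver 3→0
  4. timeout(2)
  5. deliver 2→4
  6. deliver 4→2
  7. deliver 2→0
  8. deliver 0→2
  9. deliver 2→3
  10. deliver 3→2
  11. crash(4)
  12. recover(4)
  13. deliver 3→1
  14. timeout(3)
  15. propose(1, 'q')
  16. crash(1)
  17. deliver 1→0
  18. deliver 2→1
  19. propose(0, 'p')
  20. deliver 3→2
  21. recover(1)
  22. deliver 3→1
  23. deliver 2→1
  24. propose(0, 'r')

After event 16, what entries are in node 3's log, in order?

p

1. propose(0,'p'):  nop
2. deliver 0→3:  <3:back v0 p>
3. deliver 3→0:  nop
4. timeout(2):  <2:back v1 ->
5. deliver 2→4:  <4:back v1 ->
6. deliver 4→2:  nop
7. deliver 2→0:  <0:back v1 ->
8. deliver 0→2:  nop
9. deliver 2→3:  <3:back v1 p>
10. deliver 3→2:  nop
11. crash(4):  <4:✗back v1 ->
12. recover(4):  <4:back v1 ->
13. deliver 3→1:  nop
14. timeout(3):  <3:back v2 p>
15. propose(1,'q'):  nop
16. crash(1):  <1:✗back v0 ->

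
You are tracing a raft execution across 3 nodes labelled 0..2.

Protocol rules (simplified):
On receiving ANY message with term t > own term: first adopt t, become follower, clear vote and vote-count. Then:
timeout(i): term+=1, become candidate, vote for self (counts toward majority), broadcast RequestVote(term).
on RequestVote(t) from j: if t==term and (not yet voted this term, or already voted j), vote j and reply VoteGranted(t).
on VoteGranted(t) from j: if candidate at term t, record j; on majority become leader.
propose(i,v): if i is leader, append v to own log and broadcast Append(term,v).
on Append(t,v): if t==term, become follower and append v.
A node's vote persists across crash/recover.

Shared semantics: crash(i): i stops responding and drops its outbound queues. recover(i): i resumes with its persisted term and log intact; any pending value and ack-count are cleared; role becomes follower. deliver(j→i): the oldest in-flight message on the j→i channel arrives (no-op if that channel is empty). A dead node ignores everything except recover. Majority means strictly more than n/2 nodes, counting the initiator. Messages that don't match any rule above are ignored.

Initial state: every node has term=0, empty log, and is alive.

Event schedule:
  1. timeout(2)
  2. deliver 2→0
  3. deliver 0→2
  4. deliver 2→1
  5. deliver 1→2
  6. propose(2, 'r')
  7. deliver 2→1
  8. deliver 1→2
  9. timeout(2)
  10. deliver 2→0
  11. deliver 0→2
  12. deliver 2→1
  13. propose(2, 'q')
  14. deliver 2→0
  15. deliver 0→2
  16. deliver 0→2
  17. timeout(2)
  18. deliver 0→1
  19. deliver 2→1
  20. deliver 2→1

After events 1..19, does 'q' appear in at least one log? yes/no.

no

1. timeout(2):  <2:cand t1 ->
2. deliver 2→0:  <0:foll t1 ->
3. deliver 0→2:  <2:lead t1 ->
4. deliver 2→1:  <1:foll t1 ->
5. deliver 1→2:  nop
6. propose(2,'r'):  <2:lead t1 r>
7. deliver 2→1:  <1:foll t1 r>
8. deliver 1→2:  nop
9. timeout(2):  <2:cand t2 r>
10. deliver 2→0:  <0:foll t1 r>
11. deliver 0→2:  nop
12. deliver 2→1:  <1:foll t2 r>
13. propose(2,'q'):  nop
14. deliver 2→0:  <0:foll t2 r>
15. deliver 0→2:  <2:lead t2 r>
16. deliver 0→2:  nop
17. timeout(2):  <2:cand t3 r>
18. deliver 0→1:  nop
19. deliver 2→1:  <1:foll t3 r>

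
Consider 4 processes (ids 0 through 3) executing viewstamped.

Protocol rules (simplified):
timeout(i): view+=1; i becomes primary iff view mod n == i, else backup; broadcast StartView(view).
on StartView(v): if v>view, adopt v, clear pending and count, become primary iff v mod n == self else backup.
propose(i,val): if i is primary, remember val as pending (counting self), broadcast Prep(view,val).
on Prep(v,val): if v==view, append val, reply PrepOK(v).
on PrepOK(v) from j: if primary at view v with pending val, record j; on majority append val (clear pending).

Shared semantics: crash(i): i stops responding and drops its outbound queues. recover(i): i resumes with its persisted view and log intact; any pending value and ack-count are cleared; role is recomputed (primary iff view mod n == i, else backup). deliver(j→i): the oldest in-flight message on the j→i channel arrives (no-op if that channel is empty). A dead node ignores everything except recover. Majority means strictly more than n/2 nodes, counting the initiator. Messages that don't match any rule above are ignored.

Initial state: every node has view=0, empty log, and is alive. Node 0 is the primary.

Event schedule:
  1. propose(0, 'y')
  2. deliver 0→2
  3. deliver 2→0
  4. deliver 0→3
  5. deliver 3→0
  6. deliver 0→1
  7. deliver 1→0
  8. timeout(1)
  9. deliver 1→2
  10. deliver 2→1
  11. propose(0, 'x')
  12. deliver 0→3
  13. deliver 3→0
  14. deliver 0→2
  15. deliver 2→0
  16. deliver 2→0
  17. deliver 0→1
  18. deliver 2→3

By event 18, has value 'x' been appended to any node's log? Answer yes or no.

[1] propose(0,'y') → ∅
[2] deliver 0→2 → N2(back v0 [y])
[3] deliver 2→0 → ∅
[4] deliver 0→3 → N3(back v0 [y])
[5] deliver 3→0 → N0(prim v0 [y])
[6] deliver 0→1 → N1(back v0 [y])
[7] deliver 1→0 → ∅
[8] timeout(1) → N1(prim v1 [y])
[9] deliver 1→2 → N2(back v1 [y])
[10] deliver 2→1 → ∅
[11] propose(0,'x') → ∅
[12] deliver 0→3 → N3(back v0 [y,x])
[13] deliver 3→0 → ∅
[14] deliver 0→2 → ∅
[15] deliver 2→0 → ∅
[16] deliver 2→0 → ∅
[17] deliver 0→1 → ∅
[18] deliver 2→3 → ∅

yes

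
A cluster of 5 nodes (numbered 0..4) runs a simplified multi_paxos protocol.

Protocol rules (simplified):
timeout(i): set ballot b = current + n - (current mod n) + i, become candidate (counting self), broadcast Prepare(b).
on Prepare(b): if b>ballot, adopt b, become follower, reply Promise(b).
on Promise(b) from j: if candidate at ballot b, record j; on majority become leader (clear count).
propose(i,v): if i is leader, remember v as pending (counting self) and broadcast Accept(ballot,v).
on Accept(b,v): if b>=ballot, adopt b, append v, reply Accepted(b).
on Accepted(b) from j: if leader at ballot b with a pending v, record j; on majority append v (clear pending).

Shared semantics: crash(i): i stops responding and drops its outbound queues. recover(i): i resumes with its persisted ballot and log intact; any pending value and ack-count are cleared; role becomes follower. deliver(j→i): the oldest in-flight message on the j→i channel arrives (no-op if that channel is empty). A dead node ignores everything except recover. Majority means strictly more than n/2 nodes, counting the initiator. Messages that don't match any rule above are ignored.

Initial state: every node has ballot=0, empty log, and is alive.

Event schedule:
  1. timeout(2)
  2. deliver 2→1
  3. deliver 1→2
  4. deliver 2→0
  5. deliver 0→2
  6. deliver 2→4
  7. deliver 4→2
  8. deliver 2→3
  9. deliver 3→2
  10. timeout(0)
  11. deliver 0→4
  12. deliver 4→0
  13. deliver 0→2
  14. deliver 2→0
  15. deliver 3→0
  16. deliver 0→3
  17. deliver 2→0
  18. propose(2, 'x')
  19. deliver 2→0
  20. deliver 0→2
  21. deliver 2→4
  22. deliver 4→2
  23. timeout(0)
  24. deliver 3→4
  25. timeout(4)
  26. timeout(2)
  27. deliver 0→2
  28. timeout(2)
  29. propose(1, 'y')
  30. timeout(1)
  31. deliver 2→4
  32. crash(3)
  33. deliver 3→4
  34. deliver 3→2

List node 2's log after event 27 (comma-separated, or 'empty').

empty

e1 timeout(2): 2[cand,b=7,-]
e2 deliver 2→1: 1[foll,b=7,-]
e3 deliver 1→2: ·
e4 deliver 2→0: 0[foll,b=7,-]
e5 deliver 0→2: 2[lead,b=7,-]
e6 deliver 2→4: 4[foll,b=7,-]
e7 deliver 4→2: ·
e8 deliver 2→3: 3[foll,b=7,-]
e9 deliver 3→2: ·
e10 timeout(0): 0[cand,b=10,-]
e11 deliver 0→4: 4[foll,b=10,-]
e12 deliver 4→0: ·
e13 deliver 0→2: 2[foll,b=10,-]
e14 deliver 2→0: 0[lead,b=10,-]
e15 deliver 3→0: ·
e16 deliver 0→3: 3[foll,b=10,-]
e17 deliver 2→0: ·
e18 propose(2,'x'): ·
e19 deliver 2→0: ·
e20 deliver 0→2: ·
e21 deliver 2→4: ·
e22 deliver 4→2: ·
e23 timeout(0): 0[cand,b=15,-]
e24 deliver 3→4: ·
e25 timeout(4): 4[cand,b=19,-]
e26 timeout(2): 2[cand,b=17,-]
e27 deliver 0→2: ·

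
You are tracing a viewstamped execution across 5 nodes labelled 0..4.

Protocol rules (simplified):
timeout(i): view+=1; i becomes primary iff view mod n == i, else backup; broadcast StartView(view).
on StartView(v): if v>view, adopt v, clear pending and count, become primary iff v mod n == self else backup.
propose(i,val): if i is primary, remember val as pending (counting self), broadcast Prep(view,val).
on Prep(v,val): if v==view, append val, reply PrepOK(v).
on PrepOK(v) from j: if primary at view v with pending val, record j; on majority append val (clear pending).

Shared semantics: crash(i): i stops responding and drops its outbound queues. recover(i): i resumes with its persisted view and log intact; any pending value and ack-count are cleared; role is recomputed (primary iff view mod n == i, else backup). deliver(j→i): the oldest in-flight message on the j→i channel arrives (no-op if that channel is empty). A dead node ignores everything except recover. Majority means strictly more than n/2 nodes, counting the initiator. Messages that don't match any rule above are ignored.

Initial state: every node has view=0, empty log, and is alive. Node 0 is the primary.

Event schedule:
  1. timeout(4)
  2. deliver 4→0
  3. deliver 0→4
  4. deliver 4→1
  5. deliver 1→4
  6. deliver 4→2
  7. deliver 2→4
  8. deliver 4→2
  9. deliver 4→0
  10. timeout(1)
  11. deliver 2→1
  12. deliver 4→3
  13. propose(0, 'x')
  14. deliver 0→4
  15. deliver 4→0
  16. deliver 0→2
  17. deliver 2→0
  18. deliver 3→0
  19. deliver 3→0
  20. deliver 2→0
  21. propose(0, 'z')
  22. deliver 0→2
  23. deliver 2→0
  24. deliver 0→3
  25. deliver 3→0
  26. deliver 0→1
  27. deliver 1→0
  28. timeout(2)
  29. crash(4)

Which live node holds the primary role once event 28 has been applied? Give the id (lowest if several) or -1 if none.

2

e1 timeout(4): 4[back,v=1,-]
e2 deliver 4→0: 0[back,v=1,-]
e3 deliver 0→4: ·
e4 deliver 4→1: 1[prim,v=1,-]
e5 deliver 1→4: ·
e6 deliver 4→2: 2[back,v=1,-]
e7 deliver 2→4: ·
e8 deliver 4→2: ·
e9 deliver 4→0: ·
e10 timeout(1): 1[back,v=2,-]
e11 deliver 2→1: ·
e12 deliver 4→3: 3[back,v=1,-]
e13 propose(0,'x'): ·
e14 deliver 0→4: ·
e15 deliver 4→0: ·
e16 deliver 0→2: ·
e17 deliver 2→0: ·
e18 deliver 3→0: ·
e19 deliver 3→0: ·
e20 deliver 2→0: ·
e21 propose(0,'z'): ·
e22 deliver 0→2: ·
e23 deliver 2→0: ·
e24 deliver 0→3: ·
e25 deliver 3→0: ·
e26 deliver 0→1: ·
e27 deliver 1→0: 0[back,v=2,-]
e28 timeout(2): 2[prim,v=2,-]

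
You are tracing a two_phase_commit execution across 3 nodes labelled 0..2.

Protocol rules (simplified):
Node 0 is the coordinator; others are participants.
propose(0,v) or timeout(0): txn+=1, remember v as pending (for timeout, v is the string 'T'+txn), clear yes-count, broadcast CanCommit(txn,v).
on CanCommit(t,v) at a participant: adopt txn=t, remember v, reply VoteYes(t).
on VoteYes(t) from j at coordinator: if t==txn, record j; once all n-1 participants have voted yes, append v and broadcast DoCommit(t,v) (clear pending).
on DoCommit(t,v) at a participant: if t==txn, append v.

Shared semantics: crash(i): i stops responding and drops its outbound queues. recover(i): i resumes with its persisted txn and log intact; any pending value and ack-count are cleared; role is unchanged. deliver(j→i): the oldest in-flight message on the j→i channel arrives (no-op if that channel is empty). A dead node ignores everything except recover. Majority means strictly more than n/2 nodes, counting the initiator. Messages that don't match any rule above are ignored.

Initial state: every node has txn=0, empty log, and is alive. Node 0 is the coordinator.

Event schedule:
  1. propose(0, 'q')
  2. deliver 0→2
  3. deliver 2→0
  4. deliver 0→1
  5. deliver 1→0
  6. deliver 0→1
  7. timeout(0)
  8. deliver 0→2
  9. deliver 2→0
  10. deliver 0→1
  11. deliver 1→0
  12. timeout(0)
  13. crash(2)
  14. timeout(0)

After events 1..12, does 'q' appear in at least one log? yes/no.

step 1 propose(0,'q'): 0={coor,t=1,log=-}
step 2 deliver 0→2: 2={part,t=1,log=-}
step 3 deliver 2→0: —
step 4 deliver 0→1: 1={part,t=1,log=-}
step 5 deliver 1→0: 0={coor,t=1,log=q}
step 6 deliver 0→1: 1={part,t=1,log=q}
step 7 timeout(0): 0={coor,t=2,log=q}
step 8 deliver 0→2: 2={part,t=1,log=q}
step 9 deliver 2→0: —
step 10 deliver 0→1: 1={part,t=2,log=q}
step 11 deliver 1→0: —
step 12 timeout(0): 0={coor,t=3,log=q}

yes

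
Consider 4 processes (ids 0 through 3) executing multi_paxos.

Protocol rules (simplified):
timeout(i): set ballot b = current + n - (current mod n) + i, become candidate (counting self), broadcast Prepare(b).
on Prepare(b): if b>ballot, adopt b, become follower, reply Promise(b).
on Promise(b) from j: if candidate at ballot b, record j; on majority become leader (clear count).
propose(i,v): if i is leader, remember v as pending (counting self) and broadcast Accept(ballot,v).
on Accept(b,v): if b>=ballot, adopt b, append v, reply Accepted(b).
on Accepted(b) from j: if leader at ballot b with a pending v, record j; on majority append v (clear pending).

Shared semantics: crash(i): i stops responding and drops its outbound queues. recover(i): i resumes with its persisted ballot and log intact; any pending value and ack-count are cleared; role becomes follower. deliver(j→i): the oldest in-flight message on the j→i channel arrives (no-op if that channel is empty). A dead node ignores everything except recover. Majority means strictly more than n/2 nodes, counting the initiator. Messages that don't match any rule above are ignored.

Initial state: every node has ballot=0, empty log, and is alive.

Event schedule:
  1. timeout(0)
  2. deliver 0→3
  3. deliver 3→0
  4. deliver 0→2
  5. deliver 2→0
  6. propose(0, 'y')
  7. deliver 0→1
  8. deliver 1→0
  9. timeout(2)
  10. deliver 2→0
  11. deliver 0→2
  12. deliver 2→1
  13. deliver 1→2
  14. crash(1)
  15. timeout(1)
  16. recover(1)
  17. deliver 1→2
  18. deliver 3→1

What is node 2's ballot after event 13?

[1] timeout(0) → N0(cand b4 [-])
[2] deliver 0→3 → N3(foll b4 [-])
[3] deliver 3→0 → ∅
[4] deliver 0→2 → N2(foll b4 [-])
[5] deliver 2→0 → N0(lead b4 [-])
[6] propose(0,'y') → ∅
[7] deliver 0→1 → N1(foll b4 [-])
[8] deliver 1→0 → ∅
[9] timeout(2) → N2(cand b10 [-])
[10] deliver 2→0 → N0(foll b10 [-])
[11] deliver 0→2 → ∅
[12] deliver 2→1 → N1(foll b10 [-])
[13] deliver 1→2 → ∅

10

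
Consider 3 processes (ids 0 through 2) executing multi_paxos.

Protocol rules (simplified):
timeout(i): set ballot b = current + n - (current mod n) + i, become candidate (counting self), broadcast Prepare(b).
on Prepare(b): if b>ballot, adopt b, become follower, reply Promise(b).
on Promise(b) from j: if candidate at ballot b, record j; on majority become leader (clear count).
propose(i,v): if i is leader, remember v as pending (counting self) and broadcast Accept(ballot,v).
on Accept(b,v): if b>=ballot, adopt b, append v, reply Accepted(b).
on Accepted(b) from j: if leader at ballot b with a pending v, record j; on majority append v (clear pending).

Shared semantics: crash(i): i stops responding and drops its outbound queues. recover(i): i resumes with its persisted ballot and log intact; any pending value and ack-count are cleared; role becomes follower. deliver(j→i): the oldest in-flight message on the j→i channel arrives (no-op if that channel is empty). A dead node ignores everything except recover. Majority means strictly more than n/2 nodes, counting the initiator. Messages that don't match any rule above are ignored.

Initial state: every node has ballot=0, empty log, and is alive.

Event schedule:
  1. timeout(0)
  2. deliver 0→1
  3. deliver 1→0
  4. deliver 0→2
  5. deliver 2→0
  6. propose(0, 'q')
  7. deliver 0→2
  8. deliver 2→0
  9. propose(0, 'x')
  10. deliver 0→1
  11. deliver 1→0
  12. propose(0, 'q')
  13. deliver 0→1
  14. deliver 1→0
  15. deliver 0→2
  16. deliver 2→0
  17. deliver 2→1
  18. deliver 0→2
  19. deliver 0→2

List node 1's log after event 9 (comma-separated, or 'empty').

e1 timeout(0): 0[cand,b=3,-]
e2 deliver 0→1: 1[foll,b=3,-]
e3 deliver 1→0: 0[lead,b=3,-]
e4 deliver 0→2: 2[foll,b=3,-]
e5 deliver 2→0: ·
e6 propose(0,'q'): ·
e7 deliver 0→2: 2[foll,b=3,q]
e8 deliver 2→0: 0[lead,b=3,q]
e9 propose(0,'x'): ·

empty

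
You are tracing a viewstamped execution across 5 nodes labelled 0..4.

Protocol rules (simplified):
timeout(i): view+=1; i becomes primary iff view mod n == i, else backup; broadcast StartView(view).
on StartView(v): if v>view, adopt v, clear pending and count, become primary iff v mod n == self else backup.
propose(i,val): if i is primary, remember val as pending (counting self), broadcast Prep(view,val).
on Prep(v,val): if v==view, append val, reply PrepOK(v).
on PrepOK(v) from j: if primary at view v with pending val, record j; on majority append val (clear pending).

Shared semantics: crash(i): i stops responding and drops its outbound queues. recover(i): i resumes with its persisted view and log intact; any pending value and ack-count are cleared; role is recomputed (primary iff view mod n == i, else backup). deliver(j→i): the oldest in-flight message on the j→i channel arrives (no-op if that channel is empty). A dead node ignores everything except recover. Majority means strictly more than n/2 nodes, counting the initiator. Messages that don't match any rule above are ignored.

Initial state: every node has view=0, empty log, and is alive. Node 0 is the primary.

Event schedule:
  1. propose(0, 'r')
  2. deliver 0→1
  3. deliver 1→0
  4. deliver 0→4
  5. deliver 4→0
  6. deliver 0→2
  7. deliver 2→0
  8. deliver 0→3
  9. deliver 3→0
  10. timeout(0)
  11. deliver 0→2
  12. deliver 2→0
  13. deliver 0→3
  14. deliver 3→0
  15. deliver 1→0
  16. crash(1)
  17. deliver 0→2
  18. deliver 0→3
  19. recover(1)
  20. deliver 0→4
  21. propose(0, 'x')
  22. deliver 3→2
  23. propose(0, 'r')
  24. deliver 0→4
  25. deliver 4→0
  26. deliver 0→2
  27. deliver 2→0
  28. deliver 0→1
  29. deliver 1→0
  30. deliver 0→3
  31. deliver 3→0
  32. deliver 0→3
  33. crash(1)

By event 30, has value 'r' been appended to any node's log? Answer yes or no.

after 1 — propose(0,'r'): ·
after 2 — deliver 0→1: n1:back/v0/[r]
after 3 — deliver 1→0: ·
after 4 — deliver 0→4: n4:back/v0/[r]
after 5 — deliver 4→0: n0:prim/v0/[r]
after 6 — deliver 0→2: n2:back/v0/[r]
after 7 — deliver 2→0: ·
after 8 — deliver 0→3: n3:back/v0/[r]
after 9 — deliver 3→0: ·
after 10 — timeout(0): n0:back/v1/[r]
after 11 — deliver 0→2: n2:back/v1/[r]
after 12 — deliver 2→0: ·
after 13 — deliver 0→3: n3:back/v1/[r]
after 14 — deliver 3→0: ·
after 15 — deliver 1→0: ·
after 16 — crash(1): n1:✗back/v0/[r]
after 17 — deliver 0→2: ·
after 18 — deliver 0→3: ·
after 19 — recover(1): n1:back/v0/[r]
after 20 — deliver 0→4: n4:back/v1/[r]
after 21 — propose(0,'x'): ·
after 22 — deliver 3→2: ·
after 23 — propose(0,'r'): ·
after 24 — deliver 0→4: ·
after 25 — deliver 4→0: ·
after 26 — deliver 0→2: ·
after 27 — deliver 2→0: ·
after 28 — deliver 0→1: n1:prim/v1/[r]
after 29 — deliver 1→0: ·
after 30 — deliver 0→3: ·

yes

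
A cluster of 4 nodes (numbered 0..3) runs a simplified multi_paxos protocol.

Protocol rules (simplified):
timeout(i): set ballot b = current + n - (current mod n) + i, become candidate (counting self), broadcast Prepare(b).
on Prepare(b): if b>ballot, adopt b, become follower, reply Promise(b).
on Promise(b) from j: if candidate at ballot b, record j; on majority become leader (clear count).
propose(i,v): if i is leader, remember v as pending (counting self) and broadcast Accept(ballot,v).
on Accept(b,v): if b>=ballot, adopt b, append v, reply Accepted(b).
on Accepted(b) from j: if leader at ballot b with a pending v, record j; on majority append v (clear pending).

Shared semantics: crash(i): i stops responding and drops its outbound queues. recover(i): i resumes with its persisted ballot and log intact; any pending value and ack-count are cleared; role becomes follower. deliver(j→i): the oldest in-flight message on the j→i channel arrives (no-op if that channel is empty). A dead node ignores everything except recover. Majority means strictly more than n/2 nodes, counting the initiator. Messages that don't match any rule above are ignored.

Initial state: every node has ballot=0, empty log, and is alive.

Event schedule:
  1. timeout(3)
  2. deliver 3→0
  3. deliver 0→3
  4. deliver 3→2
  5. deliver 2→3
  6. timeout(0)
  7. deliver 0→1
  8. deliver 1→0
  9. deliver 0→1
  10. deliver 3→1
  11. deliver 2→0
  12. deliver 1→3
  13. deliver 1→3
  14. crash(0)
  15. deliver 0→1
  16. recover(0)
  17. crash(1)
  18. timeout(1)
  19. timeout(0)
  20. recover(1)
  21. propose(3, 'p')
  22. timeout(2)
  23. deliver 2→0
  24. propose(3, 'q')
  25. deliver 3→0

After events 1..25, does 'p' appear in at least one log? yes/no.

[1] timeout(3) → N3(cand b7 [-])
[2] deliver 3→0 → N0(foll b7 [-])
[3] deliver 0→3 → ∅
[4] deliver 3→2 → N2(foll b7 [-])
[5] deliver 2→3 → N3(lead b7 [-])
[6] timeout(0) → N0(cand b8 [-])
[7] deliver 0→1 → N1(foll b8 [-])
[8] deliver 1→0 → ∅
[9] deliver 0→1 → ∅
[10] deliver 3→1 → ∅
[11] deliver 2→0 → ∅
[12] deliver 1→3 → ∅
[13] deliver 1→3 → ∅
[14] crash(0) → N0(✗cand b8 [-])
[15] deliver 0→1 → ∅
[16] recover(0) → N0(foll b8 [-])
[17] crash(1) → N1(✗foll b8 [-])
[18] timeout(1) → ∅
[19] timeout(0) → N0(cand b12 [-])
[20] recover(1) → N1(foll b8 [-])
[21] propose(3,'p') → ∅
[22] timeout(2) → N2(cand b10 [-])
[23] deliver 2→0 → ∅
[24] propose(3,'q') → ∅
[25] deliver 3→0 → ∅

no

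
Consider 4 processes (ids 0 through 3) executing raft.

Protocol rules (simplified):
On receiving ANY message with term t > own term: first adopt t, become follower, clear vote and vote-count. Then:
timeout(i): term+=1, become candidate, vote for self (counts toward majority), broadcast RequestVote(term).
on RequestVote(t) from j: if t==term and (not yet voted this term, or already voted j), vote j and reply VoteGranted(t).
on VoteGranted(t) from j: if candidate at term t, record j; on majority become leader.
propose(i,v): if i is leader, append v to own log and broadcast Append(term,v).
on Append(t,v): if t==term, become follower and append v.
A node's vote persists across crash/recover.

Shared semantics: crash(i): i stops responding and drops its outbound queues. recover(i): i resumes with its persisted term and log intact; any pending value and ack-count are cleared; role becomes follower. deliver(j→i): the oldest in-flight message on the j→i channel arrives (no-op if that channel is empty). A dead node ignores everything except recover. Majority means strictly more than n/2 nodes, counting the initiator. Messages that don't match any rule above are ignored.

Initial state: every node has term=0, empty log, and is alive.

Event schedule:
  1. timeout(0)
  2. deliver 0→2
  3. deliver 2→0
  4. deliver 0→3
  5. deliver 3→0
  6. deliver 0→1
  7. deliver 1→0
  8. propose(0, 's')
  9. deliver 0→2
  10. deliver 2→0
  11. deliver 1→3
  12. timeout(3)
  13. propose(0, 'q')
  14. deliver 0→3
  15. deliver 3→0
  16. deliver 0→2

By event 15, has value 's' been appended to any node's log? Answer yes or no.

e1 timeout(0): 0[cand,t=1,-]
e2 deliver 0→2: 2[foll,t=1,-]
e3 deliver 2→0: ·
e4 deliver 0→3: 3[foll,t=1,-]
e5 deliver 3→0: 0[lead,t=1,-]
e6 deliver 0→1: 1[foll,t=1,-]
e7 deliver 1→0: ·
e8 propose(0,'s'): 0[lead,t=1,s]
e9 deliver 0→2: 2[foll,t=1,s]
e10 deliver 2→0: ·
e11 deliver 1→3: ·
e12 timeout(3): 3[cand,t=2,-]
e13 propose(0,'q'): 0[lead,t=1,s,q]
e14 deliver 0→3: ·
e15 deliver 3→0: 0[foll,t=2,s,q]

yes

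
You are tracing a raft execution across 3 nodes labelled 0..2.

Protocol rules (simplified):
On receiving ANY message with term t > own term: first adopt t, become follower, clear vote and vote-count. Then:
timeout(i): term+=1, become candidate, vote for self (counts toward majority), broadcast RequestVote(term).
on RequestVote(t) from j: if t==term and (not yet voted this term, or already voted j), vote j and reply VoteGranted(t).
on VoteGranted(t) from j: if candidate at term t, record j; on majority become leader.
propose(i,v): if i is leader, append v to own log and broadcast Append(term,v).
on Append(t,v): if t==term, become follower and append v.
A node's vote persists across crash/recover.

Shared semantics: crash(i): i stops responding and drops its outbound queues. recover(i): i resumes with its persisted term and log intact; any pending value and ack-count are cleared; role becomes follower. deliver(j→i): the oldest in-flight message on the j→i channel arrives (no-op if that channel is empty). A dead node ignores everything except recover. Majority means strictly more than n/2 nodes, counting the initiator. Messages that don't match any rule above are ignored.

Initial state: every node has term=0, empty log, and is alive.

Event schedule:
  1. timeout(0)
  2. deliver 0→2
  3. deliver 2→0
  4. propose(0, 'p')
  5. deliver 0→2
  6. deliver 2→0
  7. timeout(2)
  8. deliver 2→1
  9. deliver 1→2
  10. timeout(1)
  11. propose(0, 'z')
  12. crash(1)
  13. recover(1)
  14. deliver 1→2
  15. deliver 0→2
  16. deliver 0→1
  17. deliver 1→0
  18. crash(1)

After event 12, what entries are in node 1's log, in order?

empty

e1 timeout(0): 0[cand,t=1,-]
e2 deliver 0→2: 2[foll,t=1,-]
e3 deliver 2→0: 0[lead,t=1,-]
e4 propose(0,'p'): 0[lead,t=1,p]
e5 deliver 0→2: 2[foll,t=1,p]
e6 deliver 2→0: ·
e7 timeout(2): 2[cand,t=2,p]
e8 deliver 2→1: 1[foll,t=2,-]
e9 deliver 1→2: 2[lead,t=2,p]
e10 timeout(1): 1[cand,t=3,-]
e11 propose(0,'z'): 0[lead,t=1,p,z]
e12 crash(1): 1[✗cand,t=3,-]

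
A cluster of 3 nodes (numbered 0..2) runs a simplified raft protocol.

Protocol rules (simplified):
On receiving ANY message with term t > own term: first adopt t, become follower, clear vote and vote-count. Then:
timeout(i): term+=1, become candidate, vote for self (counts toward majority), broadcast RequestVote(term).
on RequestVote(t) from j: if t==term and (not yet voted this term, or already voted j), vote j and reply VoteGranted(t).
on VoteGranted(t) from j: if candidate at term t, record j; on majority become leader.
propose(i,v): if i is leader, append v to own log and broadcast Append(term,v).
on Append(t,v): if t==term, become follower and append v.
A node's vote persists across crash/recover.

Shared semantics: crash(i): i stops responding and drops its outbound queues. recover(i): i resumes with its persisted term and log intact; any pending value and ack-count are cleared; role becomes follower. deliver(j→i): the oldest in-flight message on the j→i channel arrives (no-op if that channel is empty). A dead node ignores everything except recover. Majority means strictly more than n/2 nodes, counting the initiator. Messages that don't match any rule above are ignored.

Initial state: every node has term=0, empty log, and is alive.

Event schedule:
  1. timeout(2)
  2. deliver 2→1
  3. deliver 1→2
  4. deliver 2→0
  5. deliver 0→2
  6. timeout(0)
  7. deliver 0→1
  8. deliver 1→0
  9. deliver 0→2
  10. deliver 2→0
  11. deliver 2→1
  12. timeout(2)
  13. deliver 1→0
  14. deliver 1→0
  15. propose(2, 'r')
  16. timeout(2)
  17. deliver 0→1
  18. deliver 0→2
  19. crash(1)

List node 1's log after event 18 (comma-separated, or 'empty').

e1 timeout(2): 2[cand,t=1,-]
e2 deliver 2→1: 1[foll,t=1,-]
e3 deliver 1→2: 2[lead,t=1,-]
e4 deliver 2→0: 0[foll,t=1,-]
e5 deliver 0→2: ·
e6 timeout(0): 0[cand,t=2,-]
e7 deliver 0→1: 1[foll,t=2,-]
e8 deliver 1→0: 0[lead,t=2,-]
e9 deliver 0→2: 2[foll,t=2,-]
e10 deliver 2→0: ·
e11 deliver 2→1: ·
e12 timeout(2): 2[cand,t=3,-]
e13 deliver 1→0: ·
e14 deliver 1→0: ·
e15 propose(2,'r'): ·
e16 timeout(2): 2[cand,t=4,-]
e17 deliver 0→1: ·
e18 deliver 0→2: ·

empty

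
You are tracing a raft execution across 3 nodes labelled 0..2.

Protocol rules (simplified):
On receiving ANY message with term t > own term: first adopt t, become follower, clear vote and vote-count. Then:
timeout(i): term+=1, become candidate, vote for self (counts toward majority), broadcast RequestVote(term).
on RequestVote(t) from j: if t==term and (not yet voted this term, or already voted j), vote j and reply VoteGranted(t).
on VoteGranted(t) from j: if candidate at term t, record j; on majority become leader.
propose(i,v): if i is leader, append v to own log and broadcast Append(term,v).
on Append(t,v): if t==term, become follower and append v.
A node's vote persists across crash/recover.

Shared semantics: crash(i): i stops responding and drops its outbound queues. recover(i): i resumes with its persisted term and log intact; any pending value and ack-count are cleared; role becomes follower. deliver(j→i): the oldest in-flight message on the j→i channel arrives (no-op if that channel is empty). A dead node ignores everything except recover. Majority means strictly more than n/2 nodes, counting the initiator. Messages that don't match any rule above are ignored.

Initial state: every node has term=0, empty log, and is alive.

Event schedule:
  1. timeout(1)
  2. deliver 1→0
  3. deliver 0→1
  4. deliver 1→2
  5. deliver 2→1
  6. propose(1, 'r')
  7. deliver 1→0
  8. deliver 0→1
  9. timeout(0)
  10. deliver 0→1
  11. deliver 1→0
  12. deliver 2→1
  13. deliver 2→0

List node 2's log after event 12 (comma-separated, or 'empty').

[1] timeout(1) → N1(cand t1 [-])
[2] deliver 1→0 → N0(foll t1 [-])
[3] deliver 0→1 → N1(lead t1 [-])
[4] deliver 1→2 → N2(foll t1 [-])
[5] deliver 2→1 → ∅
[6] propose(1,'r') → N1(lead t1 [r])
[7] deliver 1→0 → N0(foll t1 [r])
[8] deliver 0→1 → ∅
[9] timeout(0) → N0(cand t2 [r])
[10] deliver 0→1 → N1(foll t2 [r])
[11] deliver 1→0 → N0(lead t2 [r])
[12] deliver 2→1 → ∅

empty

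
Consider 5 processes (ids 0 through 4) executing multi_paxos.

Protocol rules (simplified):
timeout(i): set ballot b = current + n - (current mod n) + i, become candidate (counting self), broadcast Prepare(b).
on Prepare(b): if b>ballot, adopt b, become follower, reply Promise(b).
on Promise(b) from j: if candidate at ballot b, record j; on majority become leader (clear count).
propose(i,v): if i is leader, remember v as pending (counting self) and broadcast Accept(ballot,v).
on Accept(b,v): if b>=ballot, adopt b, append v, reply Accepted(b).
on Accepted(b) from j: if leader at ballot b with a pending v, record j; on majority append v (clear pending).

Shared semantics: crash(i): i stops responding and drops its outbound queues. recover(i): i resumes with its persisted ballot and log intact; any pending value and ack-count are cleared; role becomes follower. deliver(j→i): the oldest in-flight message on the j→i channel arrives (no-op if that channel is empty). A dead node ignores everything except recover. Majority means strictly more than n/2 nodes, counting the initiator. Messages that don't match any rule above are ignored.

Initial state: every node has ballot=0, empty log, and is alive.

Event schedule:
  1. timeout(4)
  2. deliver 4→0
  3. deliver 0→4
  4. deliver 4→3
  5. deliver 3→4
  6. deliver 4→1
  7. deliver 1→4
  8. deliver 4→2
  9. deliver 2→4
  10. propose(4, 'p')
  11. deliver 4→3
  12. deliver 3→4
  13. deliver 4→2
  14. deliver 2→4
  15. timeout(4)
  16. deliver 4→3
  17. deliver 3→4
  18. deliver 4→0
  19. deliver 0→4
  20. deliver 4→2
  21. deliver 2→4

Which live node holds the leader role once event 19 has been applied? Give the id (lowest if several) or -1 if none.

-1

after 1 — timeout(4): n4:cand/b9/[-]
after 2 — deliver 4→0: n0:foll/b9/[-]
after 3 — deliver 0→4: ·
after 4 — deliver 4→3: n3:foll/b9/[-]
after 5 — deliver 3→4: n4:lead/b9/[-]
after 6 — deliver 4→1: n1:foll/b9/[-]
after 7 — deliver 1→4: ·
after 8 — deliver 4→2: n2:foll/b9/[-]
after 9 — deliver 2→4: ·
after 10 — propose(4,'p'): ·
after 11 — deliver 4→3: n3:foll/b9/[p]
after 12 — deliver 3→4: ·
after 13 — deliver 4→2: n2:foll/b9/[p]
after 14 — deliver 2→4: n4:lead/b9/[p]
after 15 — timeout(4): n4:cand/b14/[p]
after 16 — deliver 4→3: n3:foll/b14/[p]
after 17 — deliver 3→4: ·
after 18 — deliver 4→0: n0:foll/b9/[p]
after 19 — deliver 0→4: ·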